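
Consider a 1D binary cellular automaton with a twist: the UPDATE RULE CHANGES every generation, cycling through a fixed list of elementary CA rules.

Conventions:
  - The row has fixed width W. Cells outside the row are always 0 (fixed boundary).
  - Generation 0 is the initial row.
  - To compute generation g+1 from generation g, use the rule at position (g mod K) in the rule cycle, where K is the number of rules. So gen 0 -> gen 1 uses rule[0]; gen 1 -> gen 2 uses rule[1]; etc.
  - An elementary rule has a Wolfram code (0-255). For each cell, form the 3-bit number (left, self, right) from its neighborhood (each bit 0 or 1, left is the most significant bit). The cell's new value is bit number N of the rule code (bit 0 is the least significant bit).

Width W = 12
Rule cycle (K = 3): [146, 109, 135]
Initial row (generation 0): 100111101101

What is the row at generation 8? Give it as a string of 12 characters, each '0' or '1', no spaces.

Gen 0: 100111101101
Gen 1 (rule 146): 011011000000
Gen 2 (rule 109): 011111011111
Gen 3 (rule 135): 101110001110
Gen 4 (rule 146): 000101010101
Gen 5 (rule 109): 110111111111
Gen 6 (rule 135): 000011111110
Gen 7 (rule 146): 000101111101
Gen 8 (rule 109): 110111000111

Answer: 110111000111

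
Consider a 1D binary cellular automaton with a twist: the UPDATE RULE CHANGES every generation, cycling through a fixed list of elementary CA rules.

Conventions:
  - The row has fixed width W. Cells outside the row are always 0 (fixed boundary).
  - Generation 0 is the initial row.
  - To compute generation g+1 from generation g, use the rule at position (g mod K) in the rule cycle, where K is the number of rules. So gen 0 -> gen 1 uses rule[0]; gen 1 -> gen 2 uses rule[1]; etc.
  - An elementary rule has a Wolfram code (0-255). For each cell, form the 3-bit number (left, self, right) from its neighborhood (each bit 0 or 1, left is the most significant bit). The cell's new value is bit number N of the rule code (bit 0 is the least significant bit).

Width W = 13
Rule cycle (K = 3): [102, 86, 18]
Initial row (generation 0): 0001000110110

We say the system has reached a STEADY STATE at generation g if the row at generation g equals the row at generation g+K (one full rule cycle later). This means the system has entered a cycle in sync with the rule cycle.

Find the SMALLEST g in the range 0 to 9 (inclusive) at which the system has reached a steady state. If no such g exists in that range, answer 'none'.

Gen 0: 0001000110110
Gen 1 (rule 102): 0011001011010
Gen 2 (rule 86): 0101111001011
Gen 3 (rule 18): 1000000110000
Gen 4 (rule 102): 1000001010000
Gen 5 (rule 86): 1100011011000
Gen 6 (rule 18): 0010100000100
Gen 7 (rule 102): 0111100001100
Gen 8 (rule 86): 1000110010110
Gen 9 (rule 18): 0101001100001
Gen 10 (rule 102): 1111010100011
Gen 11 (rule 86): 0001010110101
Gen 12 (rule 18): 0010000000000

Answer: none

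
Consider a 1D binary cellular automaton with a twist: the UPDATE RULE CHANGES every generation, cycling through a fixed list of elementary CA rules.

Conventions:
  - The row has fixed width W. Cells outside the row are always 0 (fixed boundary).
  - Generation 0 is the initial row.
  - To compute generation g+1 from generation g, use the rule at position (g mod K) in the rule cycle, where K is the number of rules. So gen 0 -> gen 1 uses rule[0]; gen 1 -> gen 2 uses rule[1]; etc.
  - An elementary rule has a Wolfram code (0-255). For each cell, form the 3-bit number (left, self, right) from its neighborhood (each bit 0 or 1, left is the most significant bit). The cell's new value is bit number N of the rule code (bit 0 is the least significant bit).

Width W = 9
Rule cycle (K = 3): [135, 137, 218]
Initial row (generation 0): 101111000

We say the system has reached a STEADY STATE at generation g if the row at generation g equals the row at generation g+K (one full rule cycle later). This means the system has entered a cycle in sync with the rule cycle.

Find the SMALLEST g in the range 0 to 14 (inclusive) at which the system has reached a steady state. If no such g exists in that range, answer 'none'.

Answer: 12

Derivation:
Gen 0: 101111000
Gen 1 (rule 135): 100110011
Gen 2 (rule 137): 000100010
Gen 3 (rule 218): 001010101
Gen 4 (rule 135): 111010101
Gen 5 (rule 137): 110000000
Gen 6 (rule 218): 111000000
Gen 7 (rule 135): 010011111
Gen 8 (rule 137): 000011110
Gen 9 (rule 218): 000111111
Gen 10 (rule 135): 111011110
Gen 11 (rule 137): 110011100
Gen 12 (rule 218): 111111110
Gen 13 (rule 135): 011111100
Gen 14 (rule 137): 011111001
Gen 15 (rule 218): 111111110
Gen 16 (rule 135): 011111100
Gen 17 (rule 137): 011111001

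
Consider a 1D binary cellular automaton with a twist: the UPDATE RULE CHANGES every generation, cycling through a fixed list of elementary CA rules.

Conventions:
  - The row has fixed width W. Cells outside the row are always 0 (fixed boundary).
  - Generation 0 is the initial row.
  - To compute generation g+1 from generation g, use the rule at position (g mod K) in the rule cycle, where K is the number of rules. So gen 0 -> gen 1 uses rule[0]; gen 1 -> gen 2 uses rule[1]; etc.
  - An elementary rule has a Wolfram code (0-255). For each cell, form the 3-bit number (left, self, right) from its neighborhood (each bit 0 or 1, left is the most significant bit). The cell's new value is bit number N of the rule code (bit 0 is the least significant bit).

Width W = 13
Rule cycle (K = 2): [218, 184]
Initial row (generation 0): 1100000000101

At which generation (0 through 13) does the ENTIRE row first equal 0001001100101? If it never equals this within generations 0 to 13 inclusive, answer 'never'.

Answer: never

Derivation:
Gen 0: 1100000000101
Gen 1 (rule 218): 1110000001000
Gen 2 (rule 184): 1101000000100
Gen 3 (rule 218): 1100100001010
Gen 4 (rule 184): 1010010000101
Gen 5 (rule 218): 0001101001000
Gen 6 (rule 184): 0001010100100
Gen 7 (rule 218): 0010000011010
Gen 8 (rule 184): 0001000010101
Gen 9 (rule 218): 0010100100000
Gen 10 (rule 184): 0001010010000
Gen 11 (rule 218): 0010001101000
Gen 12 (rule 184): 0001001010100
Gen 13 (rule 218): 0010110000010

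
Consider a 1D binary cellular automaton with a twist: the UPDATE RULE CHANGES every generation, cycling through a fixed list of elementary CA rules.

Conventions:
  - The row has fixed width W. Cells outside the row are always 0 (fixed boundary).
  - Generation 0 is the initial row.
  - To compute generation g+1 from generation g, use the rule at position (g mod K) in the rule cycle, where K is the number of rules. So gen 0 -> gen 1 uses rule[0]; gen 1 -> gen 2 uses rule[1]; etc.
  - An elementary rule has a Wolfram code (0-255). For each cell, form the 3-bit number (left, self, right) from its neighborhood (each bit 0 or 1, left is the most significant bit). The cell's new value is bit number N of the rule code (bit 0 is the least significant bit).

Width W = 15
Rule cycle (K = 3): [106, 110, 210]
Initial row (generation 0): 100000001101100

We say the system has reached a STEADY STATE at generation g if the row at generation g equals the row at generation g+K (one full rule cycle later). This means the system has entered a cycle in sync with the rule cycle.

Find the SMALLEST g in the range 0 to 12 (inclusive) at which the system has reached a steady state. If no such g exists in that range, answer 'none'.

Gen 0: 100000001101100
Gen 1 (rule 106): 000000011111100
Gen 2 (rule 110): 000000110000100
Gen 3 (rule 210): 000001011001010
Gen 4 (rule 106): 000010111010100
Gen 5 (rule 110): 000111101111100
Gen 6 (rule 210): 001011100111110
Gen 7 (rule 106): 010110101100010
Gen 8 (rule 110): 111111111100110
Gen 9 (rule 210): 011111111111011
Gen 10 (rule 106): 110000000001111
Gen 11 (rule 110): 110000000011001
Gen 12 (rule 210): 011000000101110
Gen 13 (rule 106): 111000001011010
Gen 14 (rule 110): 101000011111110
Gen 15 (rule 210): 000100101111111

Answer: none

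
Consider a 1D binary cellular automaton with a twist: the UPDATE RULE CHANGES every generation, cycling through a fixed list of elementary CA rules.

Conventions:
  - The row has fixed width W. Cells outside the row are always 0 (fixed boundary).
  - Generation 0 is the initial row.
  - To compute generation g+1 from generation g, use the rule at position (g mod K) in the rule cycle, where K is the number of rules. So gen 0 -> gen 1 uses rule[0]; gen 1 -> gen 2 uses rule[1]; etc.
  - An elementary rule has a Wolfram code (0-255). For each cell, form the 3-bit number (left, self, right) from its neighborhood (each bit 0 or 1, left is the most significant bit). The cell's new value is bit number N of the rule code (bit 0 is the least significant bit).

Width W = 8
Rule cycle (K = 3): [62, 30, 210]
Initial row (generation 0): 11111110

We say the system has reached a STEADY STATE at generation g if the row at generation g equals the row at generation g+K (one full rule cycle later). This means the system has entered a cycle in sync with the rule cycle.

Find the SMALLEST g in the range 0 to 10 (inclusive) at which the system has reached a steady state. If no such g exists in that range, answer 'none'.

Gen 0: 11111110
Gen 1 (rule 62): 10000001
Gen 2 (rule 30): 11000011
Gen 3 (rule 210): 01100101
Gen 4 (rule 62): 11011111
Gen 5 (rule 30): 10010000
Gen 6 (rule 210): 01101000
Gen 7 (rule 62): 11011100
Gen 8 (rule 30): 10010010
Gen 9 (rule 210): 01101101
Gen 10 (rule 62): 11011011
Gen 11 (rule 30): 10010010
Gen 12 (rule 210): 01101101
Gen 13 (rule 62): 11011011

Answer: 8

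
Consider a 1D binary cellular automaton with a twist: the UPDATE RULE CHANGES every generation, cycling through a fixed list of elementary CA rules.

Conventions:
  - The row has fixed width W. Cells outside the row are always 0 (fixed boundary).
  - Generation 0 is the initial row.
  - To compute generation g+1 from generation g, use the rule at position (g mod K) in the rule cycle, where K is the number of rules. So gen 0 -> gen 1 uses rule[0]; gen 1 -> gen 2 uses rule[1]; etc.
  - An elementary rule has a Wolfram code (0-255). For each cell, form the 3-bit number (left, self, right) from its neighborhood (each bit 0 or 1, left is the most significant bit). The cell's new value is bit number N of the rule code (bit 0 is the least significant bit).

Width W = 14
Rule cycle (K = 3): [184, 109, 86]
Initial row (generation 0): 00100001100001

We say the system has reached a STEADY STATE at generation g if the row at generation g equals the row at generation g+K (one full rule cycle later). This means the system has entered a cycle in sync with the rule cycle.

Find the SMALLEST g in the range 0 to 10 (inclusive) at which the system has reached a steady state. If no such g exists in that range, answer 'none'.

Gen 0: 00100001100001
Gen 1 (rule 184): 00010001010000
Gen 2 (rule 109): 11010101110111
Gen 3 (rule 86): 01010100010001
Gen 4 (rule 184): 00101010001000
Gen 5 (rule 109): 10111110101011
Gen 6 (rule 86): 10000010101001
Gen 7 (rule 184): 01000001010100
Gen 8 (rule 109): 01011101111101
Gen 9 (rule 86): 11000100000101
Gen 10 (rule 184): 10100010000010
Gen 11 (rule 109): 11101010111010
Gen 12 (rule 86): 00101010001011
Gen 13 (rule 184): 00010101000110

Answer: none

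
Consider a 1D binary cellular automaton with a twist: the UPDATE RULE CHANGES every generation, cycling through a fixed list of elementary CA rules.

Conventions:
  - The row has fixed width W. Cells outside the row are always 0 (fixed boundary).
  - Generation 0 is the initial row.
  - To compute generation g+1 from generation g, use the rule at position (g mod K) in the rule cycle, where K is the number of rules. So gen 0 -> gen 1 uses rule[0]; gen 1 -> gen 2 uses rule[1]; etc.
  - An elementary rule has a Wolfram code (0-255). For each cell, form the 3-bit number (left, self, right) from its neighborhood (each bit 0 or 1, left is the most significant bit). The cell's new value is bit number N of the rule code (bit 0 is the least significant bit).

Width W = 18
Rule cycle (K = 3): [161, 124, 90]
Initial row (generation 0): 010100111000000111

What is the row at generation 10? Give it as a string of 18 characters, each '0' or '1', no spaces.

Answer: 110000011111111100

Derivation:
Gen 0: 010100111000000111
Gen 1 (rule 161): 001000010011110010
Gen 2 (rule 124): 001100011010011011
Gen 3 (rule 90): 011110111001111011
Gen 4 (rule 161): 001101010000110100
Gen 5 (rule 124): 001111111000111110
Gen 6 (rule 90): 011000001101100011
Gen 7 (rule 161): 000011100010001000
Gen 8 (rule 124): 000010110011001100
Gen 9 (rule 90): 000100111111111110
Gen 10 (rule 161): 110000011111111100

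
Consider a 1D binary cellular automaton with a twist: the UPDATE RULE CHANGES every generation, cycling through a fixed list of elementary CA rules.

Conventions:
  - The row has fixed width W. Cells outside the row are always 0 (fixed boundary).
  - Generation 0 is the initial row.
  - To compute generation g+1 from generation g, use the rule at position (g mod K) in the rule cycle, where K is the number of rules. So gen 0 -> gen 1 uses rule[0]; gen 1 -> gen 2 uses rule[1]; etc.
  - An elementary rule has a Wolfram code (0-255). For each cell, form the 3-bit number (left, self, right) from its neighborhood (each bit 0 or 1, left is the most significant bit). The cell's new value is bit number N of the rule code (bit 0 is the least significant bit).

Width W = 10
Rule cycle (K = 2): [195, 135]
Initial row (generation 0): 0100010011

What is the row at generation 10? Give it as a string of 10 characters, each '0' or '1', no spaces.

Answer: 1010011010

Derivation:
Gen 0: 0100010011
Gen 1 (rule 195): 1001100101
Gen 2 (rule 135): 1010001101
Gen 3 (rule 195): 0000110100
Gen 4 (rule 135): 1111000101
Gen 5 (rule 195): 0111011000
Gen 6 (rule 135): 1010000011
Gen 7 (rule 195): 0000111101
Gen 8 (rule 135): 1111011001
Gen 9 (rule 195): 0111001010
Gen 10 (rule 135): 1010011010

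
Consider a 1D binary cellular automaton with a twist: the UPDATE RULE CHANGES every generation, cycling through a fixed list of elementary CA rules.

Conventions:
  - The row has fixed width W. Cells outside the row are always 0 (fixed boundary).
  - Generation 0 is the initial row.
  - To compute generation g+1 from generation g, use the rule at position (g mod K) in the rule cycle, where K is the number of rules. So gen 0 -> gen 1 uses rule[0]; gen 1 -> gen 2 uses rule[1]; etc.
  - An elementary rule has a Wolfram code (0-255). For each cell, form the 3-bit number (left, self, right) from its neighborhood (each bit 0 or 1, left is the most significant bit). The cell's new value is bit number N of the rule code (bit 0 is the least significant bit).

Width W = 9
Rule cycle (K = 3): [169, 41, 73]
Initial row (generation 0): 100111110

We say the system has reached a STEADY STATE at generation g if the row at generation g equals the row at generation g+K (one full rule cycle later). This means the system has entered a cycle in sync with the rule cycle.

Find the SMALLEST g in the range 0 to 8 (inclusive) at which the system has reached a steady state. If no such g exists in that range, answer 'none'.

Answer: none

Derivation:
Gen 0: 100111110
Gen 1 (rule 169): 000111100
Gen 2 (rule 41): 110100001
Gen 3 (rule 73): 110001100
Gen 4 (rule 169): 100101001
Gen 5 (rule 41): 000010000
Gen 6 (rule 73): 111000111
Gen 7 (rule 169): 110010110
Gen 8 (rule 41): 100001100
Gen 9 (rule 73): 001101101
Gen 10 (rule 169): 101011010
Gen 11 (rule 41): 010110100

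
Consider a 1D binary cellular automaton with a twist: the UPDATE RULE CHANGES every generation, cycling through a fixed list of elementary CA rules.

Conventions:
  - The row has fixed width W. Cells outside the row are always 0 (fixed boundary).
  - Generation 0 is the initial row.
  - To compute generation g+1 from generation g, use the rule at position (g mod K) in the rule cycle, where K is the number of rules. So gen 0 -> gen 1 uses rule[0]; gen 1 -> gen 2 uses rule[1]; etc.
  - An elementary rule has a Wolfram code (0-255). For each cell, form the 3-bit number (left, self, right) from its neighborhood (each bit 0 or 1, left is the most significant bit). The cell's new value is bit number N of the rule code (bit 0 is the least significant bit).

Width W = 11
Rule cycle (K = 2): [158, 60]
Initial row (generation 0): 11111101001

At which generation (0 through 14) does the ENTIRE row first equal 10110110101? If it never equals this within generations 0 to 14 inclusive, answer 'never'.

Gen 0: 11111101001
Gen 1 (rule 158): 11111001111
Gen 2 (rule 60): 10000101000
Gen 3 (rule 158): 11001101100
Gen 4 (rule 60): 10101011010
Gen 5 (rule 158): 10101010011
Gen 6 (rule 60): 11111111010
Gen 7 (rule 158): 11111110011
Gen 8 (rule 60): 10000001010
Gen 9 (rule 158): 11000011011
Gen 10 (rule 60): 10100010110
Gen 11 (rule 158): 10110110101
Gen 12 (rule 60): 11101101111
Gen 13 (rule 158): 11001001110
Gen 14 (rule 60): 10101101001

Answer: 11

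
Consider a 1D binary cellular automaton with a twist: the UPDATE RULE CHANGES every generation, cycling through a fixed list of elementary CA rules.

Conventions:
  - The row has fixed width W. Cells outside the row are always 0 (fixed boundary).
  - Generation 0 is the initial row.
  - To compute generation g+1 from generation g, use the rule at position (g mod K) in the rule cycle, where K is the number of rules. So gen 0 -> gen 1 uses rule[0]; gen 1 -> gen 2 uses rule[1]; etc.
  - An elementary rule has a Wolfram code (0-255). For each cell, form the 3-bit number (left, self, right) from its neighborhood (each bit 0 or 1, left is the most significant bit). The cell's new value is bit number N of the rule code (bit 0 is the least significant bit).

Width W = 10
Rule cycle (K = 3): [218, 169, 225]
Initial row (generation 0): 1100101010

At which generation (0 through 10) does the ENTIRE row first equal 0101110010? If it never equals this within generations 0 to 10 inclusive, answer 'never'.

Gen 0: 1100101010
Gen 1 (rule 218): 1111000001
Gen 2 (rule 169): 1110011100
Gen 3 (rule 225): 0110001101
Gen 4 (rule 218): 1111011100
Gen 5 (rule 169): 1110111001
Gen 6 (rule 225): 0111011000
Gen 7 (rule 218): 1111011100
Gen 8 (rule 169): 1110111001
Gen 9 (rule 225): 0111011000
Gen 10 (rule 218): 1111011100

Answer: never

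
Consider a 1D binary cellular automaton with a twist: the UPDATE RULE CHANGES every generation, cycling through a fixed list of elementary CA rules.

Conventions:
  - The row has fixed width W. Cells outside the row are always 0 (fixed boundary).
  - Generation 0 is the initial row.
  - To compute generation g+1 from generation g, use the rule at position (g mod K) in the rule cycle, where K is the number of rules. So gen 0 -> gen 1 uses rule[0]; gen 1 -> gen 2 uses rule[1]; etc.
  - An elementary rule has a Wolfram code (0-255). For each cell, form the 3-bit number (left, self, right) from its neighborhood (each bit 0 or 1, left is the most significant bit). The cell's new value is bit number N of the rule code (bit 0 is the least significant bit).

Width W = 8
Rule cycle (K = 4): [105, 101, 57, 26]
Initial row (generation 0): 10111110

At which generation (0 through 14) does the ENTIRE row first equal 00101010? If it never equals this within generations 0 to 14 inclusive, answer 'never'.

Gen 0: 10111110
Gen 1 (rule 105): 01100010
Gen 2 (rule 101): 00101010
Gen 3 (rule 57): 10010101
Gen 4 (rule 26): 01100000
Gen 5 (rule 105): 01101111
Gen 6 (rule 101): 00110001
Gen 7 (rule 57): 10101100
Gen 8 (rule 26): 00001010
Gen 9 (rule 105): 11100100
Gen 10 (rule 101): 00100101
Gen 11 (rule 57): 10010010
Gen 12 (rule 26): 01101101
Gen 13 (rule 105): 01111110
Gen 14 (rule 101): 00000010

Answer: 2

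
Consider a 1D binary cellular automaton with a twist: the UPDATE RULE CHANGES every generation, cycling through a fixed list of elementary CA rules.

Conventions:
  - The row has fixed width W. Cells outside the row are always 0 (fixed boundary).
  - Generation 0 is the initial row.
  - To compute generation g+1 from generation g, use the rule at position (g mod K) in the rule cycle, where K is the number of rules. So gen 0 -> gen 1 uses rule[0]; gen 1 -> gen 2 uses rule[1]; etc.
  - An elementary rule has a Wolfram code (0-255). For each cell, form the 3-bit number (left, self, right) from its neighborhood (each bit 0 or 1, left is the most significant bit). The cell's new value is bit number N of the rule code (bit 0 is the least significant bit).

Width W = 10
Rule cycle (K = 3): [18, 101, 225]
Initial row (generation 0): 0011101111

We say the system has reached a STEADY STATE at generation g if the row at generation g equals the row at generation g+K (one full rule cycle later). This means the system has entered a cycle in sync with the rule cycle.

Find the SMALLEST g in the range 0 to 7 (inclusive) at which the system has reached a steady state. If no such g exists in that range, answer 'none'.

Gen 0: 0011101111
Gen 1 (rule 18): 0100000000
Gen 2 (rule 101): 0101111111
Gen 3 (rule 225): 0010111111
Gen 4 (rule 18): 0100000000
Gen 5 (rule 101): 0101111111
Gen 6 (rule 225): 0010111111
Gen 7 (rule 18): 0100000000
Gen 8 (rule 101): 0101111111
Gen 9 (rule 225): 0010111111
Gen 10 (rule 18): 0100000000

Answer: 1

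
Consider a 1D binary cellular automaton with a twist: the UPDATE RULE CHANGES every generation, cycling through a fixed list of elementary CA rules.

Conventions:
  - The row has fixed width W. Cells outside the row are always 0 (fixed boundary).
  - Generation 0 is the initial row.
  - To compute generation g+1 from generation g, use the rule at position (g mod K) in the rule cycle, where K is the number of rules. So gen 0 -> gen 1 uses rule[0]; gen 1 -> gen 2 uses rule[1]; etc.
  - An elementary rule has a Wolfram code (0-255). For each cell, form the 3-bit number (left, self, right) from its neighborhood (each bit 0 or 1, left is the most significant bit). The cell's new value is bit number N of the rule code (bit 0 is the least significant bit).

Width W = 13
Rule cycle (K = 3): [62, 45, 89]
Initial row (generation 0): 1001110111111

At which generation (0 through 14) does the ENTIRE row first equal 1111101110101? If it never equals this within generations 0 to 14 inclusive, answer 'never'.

Gen 0: 1001110111111
Gen 1 (rule 62): 1111001100000
Gen 2 (rule 45): 1000001001111
Gen 3 (rule 89): 0111100101001
Gen 4 (rule 62): 1100011111111
Gen 5 (rule 45): 1001010000000
Gen 6 (rule 89): 0100001111111
Gen 7 (rule 62): 1110011000000
Gen 8 (rule 45): 1000010011111
Gen 9 (rule 89): 0111001010001
Gen 10 (rule 62): 1100111111011
Gen 11 (rule 45): 1000100000110
Gen 12 (rule 89): 0110011110111
Gen 13 (rule 62): 1101110001100
Gen 14 (rule 45): 1011000101001

Answer: never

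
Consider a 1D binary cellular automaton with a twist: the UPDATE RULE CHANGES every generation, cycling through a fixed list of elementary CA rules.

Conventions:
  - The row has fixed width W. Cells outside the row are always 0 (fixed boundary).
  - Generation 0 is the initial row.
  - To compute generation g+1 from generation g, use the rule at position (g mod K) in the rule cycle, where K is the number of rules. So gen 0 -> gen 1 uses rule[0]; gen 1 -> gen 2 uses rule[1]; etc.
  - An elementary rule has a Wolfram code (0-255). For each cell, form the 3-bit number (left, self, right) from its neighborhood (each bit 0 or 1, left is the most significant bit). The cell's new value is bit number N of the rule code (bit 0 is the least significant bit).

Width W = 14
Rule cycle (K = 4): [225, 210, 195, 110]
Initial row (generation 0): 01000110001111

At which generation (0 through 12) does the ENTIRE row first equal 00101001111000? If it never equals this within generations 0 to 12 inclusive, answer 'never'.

Gen 0: 01000110001111
Gen 1 (rule 225): 00010010100111
Gen 2 (rule 210): 00101100011011
Gen 3 (rule 195): 11000101101001
Gen 4 (rule 110): 11001111111011
Gen 5 (rule 225): 01000111111101
Gen 6 (rule 210): 10101011111100
Gen 7 (rule 195): 00000001111101
Gen 8 (rule 110): 00000011000111
Gen 9 (rule 225): 11111001010011
Gen 10 (rule 210): 01111110001101
Gen 11 (rule 195): 10111110110100
Gen 12 (rule 110): 11100011111100

Answer: never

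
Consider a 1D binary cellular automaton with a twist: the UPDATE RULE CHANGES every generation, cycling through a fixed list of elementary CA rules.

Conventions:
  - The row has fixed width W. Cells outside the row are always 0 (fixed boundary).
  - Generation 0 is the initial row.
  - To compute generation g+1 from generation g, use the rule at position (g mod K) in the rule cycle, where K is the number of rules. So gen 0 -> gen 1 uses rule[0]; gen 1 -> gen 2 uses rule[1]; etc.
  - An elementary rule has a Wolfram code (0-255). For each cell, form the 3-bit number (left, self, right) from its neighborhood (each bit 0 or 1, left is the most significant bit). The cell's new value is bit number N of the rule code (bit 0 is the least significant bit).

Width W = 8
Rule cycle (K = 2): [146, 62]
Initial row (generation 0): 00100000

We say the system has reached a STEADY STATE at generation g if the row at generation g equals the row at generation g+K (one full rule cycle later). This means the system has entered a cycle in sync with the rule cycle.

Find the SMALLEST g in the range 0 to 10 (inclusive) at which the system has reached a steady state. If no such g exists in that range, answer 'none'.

Answer: none

Derivation:
Gen 0: 00100000
Gen 1 (rule 146): 01010000
Gen 2 (rule 62): 11111000
Gen 3 (rule 146): 01110100
Gen 4 (rule 62): 11001110
Gen 5 (rule 146): 00110101
Gen 6 (rule 62): 01101111
Gen 7 (rule 146): 10000110
Gen 8 (rule 62): 11001101
Gen 9 (rule 146): 00110000
Gen 10 (rule 62): 01101000
Gen 11 (rule 146): 10000100
Gen 12 (rule 62): 11001110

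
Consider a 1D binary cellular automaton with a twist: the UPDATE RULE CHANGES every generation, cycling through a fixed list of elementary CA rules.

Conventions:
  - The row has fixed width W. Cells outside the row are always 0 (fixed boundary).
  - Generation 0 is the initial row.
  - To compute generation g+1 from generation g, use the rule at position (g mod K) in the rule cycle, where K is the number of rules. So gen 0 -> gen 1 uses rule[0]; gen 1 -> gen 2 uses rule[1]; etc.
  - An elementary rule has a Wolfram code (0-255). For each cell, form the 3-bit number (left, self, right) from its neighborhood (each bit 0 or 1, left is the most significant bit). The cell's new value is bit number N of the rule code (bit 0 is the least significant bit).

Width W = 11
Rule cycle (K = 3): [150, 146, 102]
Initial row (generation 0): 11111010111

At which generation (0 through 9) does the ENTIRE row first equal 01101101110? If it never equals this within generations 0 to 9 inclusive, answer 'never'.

Gen 0: 11111010111
Gen 1 (rule 150): 01110010010
Gen 2 (rule 146): 10101101101
Gen 3 (rule 102): 11110110111
Gen 4 (rule 150): 01100000010
Gen 5 (rule 146): 10010000101
Gen 6 (rule 102): 10110001111
Gen 7 (rule 150): 10001010110
Gen 8 (rule 146): 01010000001
Gen 9 (rule 102): 11110000011

Answer: never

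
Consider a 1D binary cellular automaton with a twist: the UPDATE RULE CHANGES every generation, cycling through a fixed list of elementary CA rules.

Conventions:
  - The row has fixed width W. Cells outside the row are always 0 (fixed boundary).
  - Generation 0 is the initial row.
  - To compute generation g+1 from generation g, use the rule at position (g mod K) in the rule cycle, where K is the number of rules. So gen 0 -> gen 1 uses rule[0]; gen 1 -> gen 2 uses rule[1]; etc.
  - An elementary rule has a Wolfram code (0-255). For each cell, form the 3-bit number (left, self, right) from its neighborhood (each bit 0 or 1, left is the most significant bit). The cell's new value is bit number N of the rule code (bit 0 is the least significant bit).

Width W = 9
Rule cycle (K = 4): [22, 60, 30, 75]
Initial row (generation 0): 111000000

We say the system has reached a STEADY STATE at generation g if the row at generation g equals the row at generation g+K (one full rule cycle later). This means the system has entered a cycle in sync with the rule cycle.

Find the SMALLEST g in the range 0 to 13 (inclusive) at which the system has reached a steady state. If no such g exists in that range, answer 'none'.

Gen 0: 111000000
Gen 1 (rule 22): 000100000
Gen 2 (rule 60): 000110000
Gen 3 (rule 30): 001101000
Gen 4 (rule 75): 111100011
Gen 5 (rule 22): 000010100
Gen 6 (rule 60): 000011110
Gen 7 (rule 30): 000110001
Gen 8 (rule 75): 111110110
Gen 9 (rule 22): 000000001
Gen 10 (rule 60): 000000001
Gen 11 (rule 30): 000000011
Gen 12 (rule 75): 111111111
Gen 13 (rule 22): 000000000
Gen 14 (rule 60): 000000000
Gen 15 (rule 30): 000000000
Gen 16 (rule 75): 111111111
Gen 17 (rule 22): 000000000

Answer: 12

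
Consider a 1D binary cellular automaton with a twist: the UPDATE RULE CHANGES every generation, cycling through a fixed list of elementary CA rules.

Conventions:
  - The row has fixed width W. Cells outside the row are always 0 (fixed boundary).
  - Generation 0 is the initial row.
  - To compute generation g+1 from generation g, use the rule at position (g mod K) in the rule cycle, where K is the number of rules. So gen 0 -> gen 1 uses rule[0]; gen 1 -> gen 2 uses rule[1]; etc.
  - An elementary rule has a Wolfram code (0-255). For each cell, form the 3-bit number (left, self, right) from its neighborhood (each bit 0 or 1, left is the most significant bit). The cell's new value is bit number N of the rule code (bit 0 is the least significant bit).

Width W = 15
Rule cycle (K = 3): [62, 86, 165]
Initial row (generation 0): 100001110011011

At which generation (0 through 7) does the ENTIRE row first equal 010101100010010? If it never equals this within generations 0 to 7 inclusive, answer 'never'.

Answer: never

Derivation:
Gen 0: 100001110011011
Gen 1 (rule 62): 110011001110110
Gen 2 (rule 86): 011101110010011
Gen 3 (rule 165): 001010100010000
Gen 4 (rule 62): 011111110111000
Gen 5 (rule 86): 100000010001100
Gen 6 (rule 165): 101111010100001
Gen 7 (rule 62): 111000111110011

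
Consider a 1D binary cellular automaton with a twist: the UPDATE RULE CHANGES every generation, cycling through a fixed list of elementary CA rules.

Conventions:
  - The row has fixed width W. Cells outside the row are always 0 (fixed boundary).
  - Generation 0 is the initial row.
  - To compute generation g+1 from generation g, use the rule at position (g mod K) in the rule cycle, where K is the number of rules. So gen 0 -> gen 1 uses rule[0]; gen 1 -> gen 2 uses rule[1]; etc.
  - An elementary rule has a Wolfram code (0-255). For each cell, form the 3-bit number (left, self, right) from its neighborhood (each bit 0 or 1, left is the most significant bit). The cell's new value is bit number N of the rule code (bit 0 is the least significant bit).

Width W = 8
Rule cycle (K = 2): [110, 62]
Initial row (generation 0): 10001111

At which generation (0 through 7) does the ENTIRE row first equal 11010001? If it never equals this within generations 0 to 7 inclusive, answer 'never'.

Gen 0: 10001111
Gen 1 (rule 110): 10011001
Gen 2 (rule 62): 11110111
Gen 3 (rule 110): 10011101
Gen 4 (rule 62): 11110011
Gen 5 (rule 110): 10010111
Gen 6 (rule 62): 11111100
Gen 7 (rule 110): 10000100

Answer: never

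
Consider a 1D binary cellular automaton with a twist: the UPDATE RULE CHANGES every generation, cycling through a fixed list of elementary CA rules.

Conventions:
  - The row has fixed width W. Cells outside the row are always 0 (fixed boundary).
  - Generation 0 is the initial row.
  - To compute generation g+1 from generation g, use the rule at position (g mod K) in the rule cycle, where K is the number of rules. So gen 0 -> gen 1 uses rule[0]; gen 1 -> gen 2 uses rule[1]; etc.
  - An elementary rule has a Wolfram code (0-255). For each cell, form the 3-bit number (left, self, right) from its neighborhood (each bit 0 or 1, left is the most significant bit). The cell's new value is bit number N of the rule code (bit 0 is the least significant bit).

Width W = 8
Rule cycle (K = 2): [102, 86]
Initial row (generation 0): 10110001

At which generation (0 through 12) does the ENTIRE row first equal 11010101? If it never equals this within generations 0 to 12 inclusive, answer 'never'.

Answer: never

Derivation:
Gen 0: 10110001
Gen 1 (rule 102): 11010011
Gen 2 (rule 86): 01011101
Gen 3 (rule 102): 11100111
Gen 4 (rule 86): 00111001
Gen 5 (rule 102): 01001011
Gen 6 (rule 86): 11111001
Gen 7 (rule 102): 00001011
Gen 8 (rule 86): 00011001
Gen 9 (rule 102): 00101011
Gen 10 (rule 86): 01101001
Gen 11 (rule 102): 10111011
Gen 12 (rule 86): 10001001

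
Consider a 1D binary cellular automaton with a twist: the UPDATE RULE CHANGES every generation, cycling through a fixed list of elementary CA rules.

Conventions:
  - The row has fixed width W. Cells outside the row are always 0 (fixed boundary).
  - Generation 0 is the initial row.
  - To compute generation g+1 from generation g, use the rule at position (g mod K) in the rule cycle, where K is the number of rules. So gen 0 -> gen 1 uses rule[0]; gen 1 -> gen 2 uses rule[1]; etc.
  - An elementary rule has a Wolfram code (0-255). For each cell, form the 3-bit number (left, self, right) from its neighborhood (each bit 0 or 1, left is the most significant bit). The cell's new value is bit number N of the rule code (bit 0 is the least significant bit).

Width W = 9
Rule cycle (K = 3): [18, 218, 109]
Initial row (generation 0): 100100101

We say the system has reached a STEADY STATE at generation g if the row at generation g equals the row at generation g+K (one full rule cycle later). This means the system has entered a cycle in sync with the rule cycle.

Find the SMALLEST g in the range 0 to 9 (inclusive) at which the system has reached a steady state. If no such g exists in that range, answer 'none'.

Gen 0: 100100101
Gen 1 (rule 18): 011011000
Gen 2 (rule 218): 111011100
Gen 3 (rule 109): 101110101
Gen 4 (rule 18): 000000000
Gen 5 (rule 218): 000000000
Gen 6 (rule 109): 111111111
Gen 7 (rule 18): 000000000
Gen 8 (rule 218): 000000000
Gen 9 (rule 109): 111111111
Gen 10 (rule 18): 000000000
Gen 11 (rule 218): 000000000
Gen 12 (rule 109): 111111111

Answer: 4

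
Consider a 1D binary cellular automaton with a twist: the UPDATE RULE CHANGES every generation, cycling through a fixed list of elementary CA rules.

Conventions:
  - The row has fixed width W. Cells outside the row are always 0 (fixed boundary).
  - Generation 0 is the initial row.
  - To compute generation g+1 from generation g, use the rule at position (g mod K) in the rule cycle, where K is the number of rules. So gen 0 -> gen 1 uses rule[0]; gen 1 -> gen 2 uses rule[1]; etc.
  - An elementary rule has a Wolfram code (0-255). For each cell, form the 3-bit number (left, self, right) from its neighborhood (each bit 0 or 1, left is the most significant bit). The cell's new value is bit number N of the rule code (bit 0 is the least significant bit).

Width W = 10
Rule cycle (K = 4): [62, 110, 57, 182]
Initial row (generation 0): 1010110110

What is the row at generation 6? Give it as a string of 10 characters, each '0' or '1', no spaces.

Answer: 1001011000

Derivation:
Gen 0: 1010110110
Gen 1 (rule 62): 1111101101
Gen 2 (rule 110): 1000111111
Gen 3 (rule 57): 0110100000
Gen 4 (rule 182): 1001110000
Gen 5 (rule 62): 1111001000
Gen 6 (rule 110): 1001011000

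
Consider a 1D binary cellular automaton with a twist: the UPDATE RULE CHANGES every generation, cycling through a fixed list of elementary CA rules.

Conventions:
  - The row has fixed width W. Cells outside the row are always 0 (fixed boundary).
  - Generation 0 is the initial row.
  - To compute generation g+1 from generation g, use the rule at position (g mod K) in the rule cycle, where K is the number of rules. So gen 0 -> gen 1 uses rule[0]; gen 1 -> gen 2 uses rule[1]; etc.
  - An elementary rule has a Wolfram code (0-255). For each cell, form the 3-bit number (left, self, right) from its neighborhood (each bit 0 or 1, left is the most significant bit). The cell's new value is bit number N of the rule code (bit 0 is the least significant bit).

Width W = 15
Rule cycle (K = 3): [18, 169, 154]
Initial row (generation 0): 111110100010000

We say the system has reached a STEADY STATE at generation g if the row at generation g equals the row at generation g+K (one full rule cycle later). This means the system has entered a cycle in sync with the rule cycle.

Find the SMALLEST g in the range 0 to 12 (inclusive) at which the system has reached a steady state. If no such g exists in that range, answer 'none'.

Gen 0: 111110100010000
Gen 1 (rule 18): 000000010101000
Gen 2 (rule 169): 111111001010011
Gen 3 (rule 154): 111110110001110
Gen 4 (rule 18): 000000001010001
Gen 5 (rule 169): 111111100100100
Gen 6 (rule 154): 111111011011010
Gen 7 (rule 18): 000000000000001
Gen 8 (rule 169): 111111111111100
Gen 9 (rule 154): 111111111111010
Gen 10 (rule 18): 000000000000001
Gen 11 (rule 169): 111111111111100
Gen 12 (rule 154): 111111111111010
Gen 13 (rule 18): 000000000000001
Gen 14 (rule 169): 111111111111100
Gen 15 (rule 154): 111111111111010

Answer: 7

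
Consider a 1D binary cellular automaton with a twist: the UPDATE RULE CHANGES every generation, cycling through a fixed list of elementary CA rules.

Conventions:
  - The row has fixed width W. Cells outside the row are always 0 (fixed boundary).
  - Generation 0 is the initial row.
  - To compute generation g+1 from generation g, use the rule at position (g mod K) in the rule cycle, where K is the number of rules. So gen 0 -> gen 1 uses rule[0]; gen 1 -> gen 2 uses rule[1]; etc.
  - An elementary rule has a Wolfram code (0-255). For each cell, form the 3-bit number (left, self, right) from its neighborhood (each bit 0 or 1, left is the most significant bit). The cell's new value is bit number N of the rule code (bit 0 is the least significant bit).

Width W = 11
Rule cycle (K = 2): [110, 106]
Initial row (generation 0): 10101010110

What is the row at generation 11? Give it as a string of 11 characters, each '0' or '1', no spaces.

Gen 0: 10101010110
Gen 1 (rule 110): 11111111110
Gen 2 (rule 106): 10000000010
Gen 3 (rule 110): 10000000110
Gen 4 (rule 106): 00000001110
Gen 5 (rule 110): 00000011010
Gen 6 (rule 106): 00000111100
Gen 7 (rule 110): 00001100100
Gen 8 (rule 106): 00011101000
Gen 9 (rule 110): 00110111000
Gen 10 (rule 106): 01111101000
Gen 11 (rule 110): 11000111000

Answer: 11000111000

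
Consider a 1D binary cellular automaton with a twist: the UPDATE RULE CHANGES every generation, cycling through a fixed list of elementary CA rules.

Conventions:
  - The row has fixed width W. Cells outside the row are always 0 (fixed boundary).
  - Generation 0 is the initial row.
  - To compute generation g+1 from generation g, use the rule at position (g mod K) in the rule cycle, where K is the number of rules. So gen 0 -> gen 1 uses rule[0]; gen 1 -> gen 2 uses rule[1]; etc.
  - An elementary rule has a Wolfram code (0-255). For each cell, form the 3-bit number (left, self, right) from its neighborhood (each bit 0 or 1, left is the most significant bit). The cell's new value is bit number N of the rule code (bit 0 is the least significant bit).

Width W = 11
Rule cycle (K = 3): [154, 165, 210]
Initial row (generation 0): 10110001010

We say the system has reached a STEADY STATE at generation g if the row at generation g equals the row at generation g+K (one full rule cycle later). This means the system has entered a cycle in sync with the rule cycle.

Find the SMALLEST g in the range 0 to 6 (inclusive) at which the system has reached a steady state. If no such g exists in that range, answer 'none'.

Gen 0: 10110001010
Gen 1 (rule 154): 00101010001
Gen 2 (rule 165): 10111110101
Gen 3 (rule 210): 00011110000
Gen 4 (rule 154): 00111101000
Gen 5 (rule 165): 10011011011
Gen 6 (rule 210): 01101001001
Gen 7 (rule 154): 11000110110
Gen 8 (rule 165): 00010001000
Gen 9 (rule 210): 00101010100

Answer: none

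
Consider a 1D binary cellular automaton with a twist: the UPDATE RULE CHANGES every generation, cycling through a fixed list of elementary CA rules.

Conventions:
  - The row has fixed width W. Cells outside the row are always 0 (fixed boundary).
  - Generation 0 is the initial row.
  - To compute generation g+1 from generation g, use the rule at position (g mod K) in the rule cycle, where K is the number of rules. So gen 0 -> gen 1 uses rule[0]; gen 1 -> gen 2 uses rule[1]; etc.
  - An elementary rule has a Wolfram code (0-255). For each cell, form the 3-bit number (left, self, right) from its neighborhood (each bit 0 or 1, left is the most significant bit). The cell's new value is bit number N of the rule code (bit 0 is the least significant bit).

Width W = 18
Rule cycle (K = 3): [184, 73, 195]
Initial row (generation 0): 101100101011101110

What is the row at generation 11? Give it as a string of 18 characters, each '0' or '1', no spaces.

Answer: 101000000100011000

Derivation:
Gen 0: 101100101011101110
Gen 1 (rule 184): 011010010111011101
Gen 2 (rule 73): 011000000101010100
Gen 3 (rule 195): 101011111000000001
Gen 4 (rule 184): 010111110100000000
Gen 5 (rule 73): 000100010001111111
Gen 6 (rule 195): 111001100110111111
Gen 7 (rule 184): 110101010101111110
Gen 8 (rule 73): 110000000001000010
Gen 9 (rule 195): 010111111110011100
Gen 10 (rule 184): 001111111101011010
Gen 11 (rule 73): 101000000100011000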